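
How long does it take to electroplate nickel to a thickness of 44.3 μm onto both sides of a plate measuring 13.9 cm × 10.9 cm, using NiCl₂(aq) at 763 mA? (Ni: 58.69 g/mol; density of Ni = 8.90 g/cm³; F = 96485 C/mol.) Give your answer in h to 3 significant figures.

Plated area = 2 × 13.9 × 10.9 = 303.0 cm²
Volume = 303.0 × 44.3×10⁻⁴ cm = 1.342 cm³
m(Ni) = 1.342 × 8.90 = 11.94 g
n(Ni) = 11.94 / 58.69 = 0.2034 mol; n(e⁻) = 2 × 0.2034 = 0.4068 mol
Q = 0.4068 × 96485 = 39250 C
t = 39250 / 0.763 = 51440 s = 14.3 h

14.3 h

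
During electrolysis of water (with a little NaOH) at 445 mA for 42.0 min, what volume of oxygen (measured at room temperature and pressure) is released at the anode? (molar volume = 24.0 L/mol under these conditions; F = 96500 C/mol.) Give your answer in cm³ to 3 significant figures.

Q = 0.445 A × 2520 s = 1121 C
n(e⁻) = 1121 / 96500 = 0.01162 mol
2H₂O → O₂ + 4H⁺ + 4e⁻, so n(O₂) = 0.01162 / 4 = 0.002905 mol
V = 0.002905 × 24.0 = 0.06972 L
= 69.7 cm³

69.7 cm³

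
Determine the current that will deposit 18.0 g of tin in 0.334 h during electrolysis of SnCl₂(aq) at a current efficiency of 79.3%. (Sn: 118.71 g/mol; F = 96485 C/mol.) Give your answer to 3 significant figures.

30.7 A

n(Sn) = 18.0 / 118.71 = 0.1516 mol
Sn²⁺ + 2e⁻ → Sn, so n(e⁻) = 2 × 0.1516 = 0.3032 mol
Q = 0.3032 × 96485 / 0.793 = 36890 C
I = Q / t = 36890 / 1202.4 s = 30.7 A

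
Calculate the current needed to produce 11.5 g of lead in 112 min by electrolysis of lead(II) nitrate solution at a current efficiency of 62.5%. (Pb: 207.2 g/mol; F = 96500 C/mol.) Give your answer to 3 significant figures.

n(Pb) = 11.5 / 207.2 = 0.05550 mol
Pb²⁺ + 2e⁻ → Pb, so n(e⁻) = 2 × 0.05550 = 0.1110 mol
Q = 0.1110 × 96500 / 0.625 = 17140 C
I = Q / t = 17140 / 6720 s = 2.55 A

2.55 A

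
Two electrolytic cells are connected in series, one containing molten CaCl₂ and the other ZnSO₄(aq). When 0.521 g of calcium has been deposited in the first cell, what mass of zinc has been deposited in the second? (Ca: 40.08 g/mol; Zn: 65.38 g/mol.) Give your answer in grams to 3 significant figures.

0.850 g

n(Ca) = 0.521 / 40.08 = 0.01300 mol
Ca²⁺ + 2e⁻ → Ca, so n(e⁻) = 2 × 0.01300 = 0.02600 mol
Same current for the same time ⇒ same n(e⁻) = 0.02600 mol in both cells.
Zn²⁺ + 2e⁻ → Zn, so n(Zn) = 0.02600 / 2 = 0.01300 mol
m(Zn) = 0.01300 × 65.38 = 0.850 g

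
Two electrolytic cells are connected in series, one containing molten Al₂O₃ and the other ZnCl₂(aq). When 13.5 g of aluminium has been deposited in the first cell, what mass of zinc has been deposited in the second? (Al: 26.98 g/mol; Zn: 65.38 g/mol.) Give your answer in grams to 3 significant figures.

n(Al) = 13.5 / 26.98 = 0.5004 mol
Al³⁺ + 3e⁻ → Al, so n(e⁻) = 3 × 0.5004 = 1.501 mol
Since the cells are in series, n(e⁻) in the Zn cell is also 1.501 mol.
Zn²⁺ + 2e⁻ → Zn, so n(Zn) = 1.501 / 2 = 0.7505 mol
m(Zn) = 0.7505 × 65.38 = 49.1 g

49.1 g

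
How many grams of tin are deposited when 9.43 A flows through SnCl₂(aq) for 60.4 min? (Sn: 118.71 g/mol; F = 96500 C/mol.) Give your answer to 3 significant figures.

Charge passed = 9.43 × 3624 = 34170 C
Moles of electrons = 34170 / 96500 = 0.3541 mol
Sn²⁺ + 2e⁻ → Sn, so n(Sn) = 0.3541 / 2 = 0.1771 mol
m = 0.1771 × 118.71 = 21.0 g

21.0 g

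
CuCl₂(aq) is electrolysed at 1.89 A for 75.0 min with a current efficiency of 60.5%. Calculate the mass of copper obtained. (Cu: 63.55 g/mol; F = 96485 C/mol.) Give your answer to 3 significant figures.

1.69 g

Q = 1.89 × 4500 = 8505 C
n(e⁻) = 8505 / 96485 = 0.08815 mol
Cu²⁺ + 2e⁻ → Cu, so theoretical m(Cu) = 0.04408 × 63.55 = 2.801 g
Actual mass = 60.5% × 2.801 = 1.69 g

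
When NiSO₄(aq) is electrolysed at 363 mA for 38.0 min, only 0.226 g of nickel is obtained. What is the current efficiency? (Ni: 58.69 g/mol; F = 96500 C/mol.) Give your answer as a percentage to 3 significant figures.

89.8%

Q = 0.363 × 2280 = 827.6 C
n(e⁻) = 827.6 / 96500 = 0.008576 mol
Ni²⁺ + 2e⁻ → Ni, so theoretical n(Ni) = 0.004288 mol → 0.2517 g
Efficiency = 0.226 / 0.2517 = 0.8979 = 89.8%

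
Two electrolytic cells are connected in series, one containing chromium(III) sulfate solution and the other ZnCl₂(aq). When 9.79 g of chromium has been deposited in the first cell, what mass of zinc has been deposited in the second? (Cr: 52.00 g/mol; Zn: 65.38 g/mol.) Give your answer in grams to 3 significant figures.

18.5 g

n(Cr) = 9.79 / 52.00 = 0.1883 mol
Cr³⁺ + 3e⁻ → Cr, so n(e⁻) = 3 × 0.1883 = 0.5649 mol
Same current for the same time ⇒ same n(e⁻) = 0.5649 mol in both cells.
Zn²⁺ + 2e⁻ → Zn, so n(Zn) = 0.5649 / 2 = 0.2825 mol
m(Zn) = 0.2825 × 65.38 = 18.5 g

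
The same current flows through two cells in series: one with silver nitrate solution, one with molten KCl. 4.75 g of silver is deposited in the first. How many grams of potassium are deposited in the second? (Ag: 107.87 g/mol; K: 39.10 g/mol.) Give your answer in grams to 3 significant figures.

1.72 g

n(Ag) = 4.75 / 107.87 = 0.04403 mol
Ag⁺ + e⁻ → Ag, so n(e⁻) = 0.04403 mol
Same current for the same time ⇒ same n(e⁻) = 0.04403 mol in both cells.
K⁺ + e⁻ → K, so n(K) = 0.04403 mol
m(K) = 0.04403 × 39.10 = 1.72 g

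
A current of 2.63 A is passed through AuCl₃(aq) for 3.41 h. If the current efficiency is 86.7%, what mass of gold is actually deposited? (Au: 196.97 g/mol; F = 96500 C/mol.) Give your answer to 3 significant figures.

Q = 2.63 × 12276 = 32290 C
n(e⁻) = 32290 / 96500 = 0.3346 mol
Au³⁺ + 3e⁻ → Au, so theoretical m(Au) = 0.1115 × 196.97 = 21.96 g
Actual mass = 86.7% × 21.96 = 19.0 g

19.0 g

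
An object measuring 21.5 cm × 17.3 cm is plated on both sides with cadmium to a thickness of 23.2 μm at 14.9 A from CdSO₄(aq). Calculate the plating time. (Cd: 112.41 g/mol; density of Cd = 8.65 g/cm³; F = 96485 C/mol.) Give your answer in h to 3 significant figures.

0.478 h

Plated area = 2 × 21.5 × 17.3 = 743.9 cm²
Volume = 743.9 × 23.2×10⁻⁴ cm = 1.726 cm³
m(Cd) = 1.726 × 8.65 = 14.93 g
n(Cd) = 14.93 / 112.41 = 0.1328 mol; n(e⁻) = 2 × 0.1328 = 0.2656 mol
Q = 0.2656 × 96485 = 25630 C
t = 25630 / 14.9 = 1720 s = 0.478 h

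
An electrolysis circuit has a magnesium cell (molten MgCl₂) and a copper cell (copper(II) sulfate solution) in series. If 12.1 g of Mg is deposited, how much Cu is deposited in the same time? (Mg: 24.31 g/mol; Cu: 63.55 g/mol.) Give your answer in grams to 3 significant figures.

n(Mg) = 12.1 / 24.31 = 0.4977 mol
Mg²⁺ + 2e⁻ → Mg, so n(e⁻) = 2 × 0.4977 = 0.9954 mol
Same current for the same time ⇒ same n(e⁻) = 0.9954 mol in both cells.
Cu²⁺ + 2e⁻ → Cu, so n(Cu) = 0.9954 / 2 = 0.4977 mol
m(Cu) = 0.4977 × 63.55 = 31.6 g

31.6 g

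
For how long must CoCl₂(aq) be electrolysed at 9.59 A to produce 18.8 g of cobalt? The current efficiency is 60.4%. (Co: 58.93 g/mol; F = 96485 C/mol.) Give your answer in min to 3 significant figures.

177 min

n(Co) = 18.8 / 58.93 = 0.3190 mol
Co²⁺ + 2e⁻ → Co, so n(e⁻) = 2 × 0.3190 = 0.6380 mol
Q = 0.6380 × 96485 / 0.604 = 1.019×10^5 C
t = Q / I = 1.019×10^5 / 9.59 = 10630 s = 177 min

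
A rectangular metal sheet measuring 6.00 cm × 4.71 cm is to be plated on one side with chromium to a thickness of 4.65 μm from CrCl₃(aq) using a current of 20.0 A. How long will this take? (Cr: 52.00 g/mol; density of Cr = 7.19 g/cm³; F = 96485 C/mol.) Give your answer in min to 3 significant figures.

0.438 min

Plated area = 6.00 × 4.71 = 28.26 cm²
Volume = 28.26 × 4.65×10⁻⁴ cm = 0.01314 cm³
m(Cr) = 0.01314 × 7.19 = 0.09448 g
n(Cr) = 0.09448 / 52.00 = 0.001817 mol; n(e⁻) = 3 × 0.001817 = 0.005451 mol
Q = 0.005451 × 96485 = 525.9 C
t = 525.9 / 20.0 = 26.30 s = 0.438 min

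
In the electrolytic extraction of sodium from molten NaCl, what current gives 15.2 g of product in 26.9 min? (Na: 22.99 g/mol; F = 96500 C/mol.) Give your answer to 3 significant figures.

39.5 A

n(Na) = 15.2 / 22.99 = 0.6612 mol
Na⁺ + e⁻ → Na, so n(e⁻) = 0.6612 mol
Q = 0.6612 × 96500 = 63810 C
I = Q / t = 63810 / 1614 s = 39.5 A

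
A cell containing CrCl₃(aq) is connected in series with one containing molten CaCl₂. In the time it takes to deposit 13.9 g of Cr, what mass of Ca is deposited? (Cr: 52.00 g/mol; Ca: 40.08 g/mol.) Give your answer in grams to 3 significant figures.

n(Cr) = 13.9 / 52.00 = 0.2673 mol
Cr³⁺ + 3e⁻ → Cr, so n(e⁻) = 3 × 0.2673 = 0.8019 mol
Since the cells are in series, n(e⁻) in the Ca cell is also 0.8019 mol.
Ca²⁺ + 2e⁻ → Ca, so n(Ca) = 0.8019 / 2 = 0.4010 mol
m(Ca) = 0.4010 × 40.08 = 16.1 g

16.1 g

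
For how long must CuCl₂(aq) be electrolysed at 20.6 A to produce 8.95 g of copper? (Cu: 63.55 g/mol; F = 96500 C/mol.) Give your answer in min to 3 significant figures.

22.0 min

n(Cu) = 8.95 / 63.55 = 0.1408 mol
Cu²⁺ + 2e⁻ → Cu, so n(e⁻) = 2 × 0.1408 = 0.2816 mol
Q = 0.2816 × 96500 = 27170 C
t = Q / I = 27170 / 20.6 = 1319 s = 22.0 min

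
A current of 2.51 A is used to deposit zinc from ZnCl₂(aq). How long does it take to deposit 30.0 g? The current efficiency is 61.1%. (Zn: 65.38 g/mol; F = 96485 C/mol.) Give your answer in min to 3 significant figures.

n(Zn) = 30.0 / 65.38 = 0.4589 mol
Zn²⁺ + 2e⁻ → Zn, so n(e⁻) = 2 × 0.4589 = 0.9178 mol
Q = 0.9178 × 96485 / 0.611 = 1.449×10^5 C
t = Q / I = 1.449×10^5 / 2.51 = 57730 s = 962 min

962 min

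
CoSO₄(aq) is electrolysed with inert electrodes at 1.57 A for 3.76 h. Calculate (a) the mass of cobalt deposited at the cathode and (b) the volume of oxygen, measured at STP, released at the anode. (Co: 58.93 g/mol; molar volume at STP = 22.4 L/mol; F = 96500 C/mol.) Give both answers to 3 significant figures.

Q = 1.57 × 13536 = 21250 C; n(e⁻) = 21250 / 96500 = 0.2202 mol
Cathode: Co²⁺ + 2e⁻ → Co → n(Co) = 0.2202/2 = 0.1101 mol → 6.49 g
Anode: 2H₂O → O₂ + 4H⁺ + 4e⁻ → n(O₂) = 0.2202/4 = 0.05505 mol → 1.23 L

6.49 g Co; 1.23 L O₂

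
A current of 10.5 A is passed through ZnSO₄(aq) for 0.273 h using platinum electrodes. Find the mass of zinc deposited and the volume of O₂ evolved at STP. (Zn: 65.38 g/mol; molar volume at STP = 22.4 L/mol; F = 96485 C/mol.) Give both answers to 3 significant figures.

3.50 g Zn; 0.599 L O₂

Q = 10.5 × 982.8 = 10320 C; n(e⁻) = 10320 / 96485 = 0.1070 mol
Cathode: Zn²⁺ + 2e⁻ → Zn → n(Zn) = 0.1070/2 = 0.05350 mol → 3.50 g
Anode: 2H₂O → O₂ + 4H⁺ + 4e⁻ → n(O₂) = 0.1070/4 = 0.02675 mol → 0.599 L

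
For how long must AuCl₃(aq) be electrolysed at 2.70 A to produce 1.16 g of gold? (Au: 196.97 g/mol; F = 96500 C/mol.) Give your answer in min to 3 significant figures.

n(Au) = 1.16 / 196.97 = 0.005889 mol
Au³⁺ + 3e⁻ → Au, so n(e⁻) = 3 × 0.005889 = 0.01767 mol
Q = 0.01767 × 96500 = 1705 C
t = Q / I = 1705 / 2.70 = 631.5 s = 10.5 min

10.5 min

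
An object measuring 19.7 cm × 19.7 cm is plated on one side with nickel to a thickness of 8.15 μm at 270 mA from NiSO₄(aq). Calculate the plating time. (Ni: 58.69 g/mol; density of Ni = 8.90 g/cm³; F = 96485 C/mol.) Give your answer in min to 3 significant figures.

571 min

Plated area = 19.7 × 19.7 = 388.1 cm²
Volume = 388.1 × 8.15×10⁻⁴ cm = 0.3163 cm³
m(Ni) = 0.3163 × 8.90 = 2.815 g
n(Ni) = 2.815 / 58.69 = 0.04796 mol; n(e⁻) = 2 × 0.04796 = 0.09592 mol
Q = 0.09592 × 96485 = 9255 C
t = 9255 / 0.270 = 34280 s = 571 min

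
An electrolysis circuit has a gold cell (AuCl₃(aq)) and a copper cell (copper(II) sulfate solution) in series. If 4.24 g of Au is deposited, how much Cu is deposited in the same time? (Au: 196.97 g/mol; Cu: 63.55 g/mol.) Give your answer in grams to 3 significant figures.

2.05 g

n(Au) = 4.24 / 196.97 = 0.02153 mol
Au³⁺ + 3e⁻ → Au, so n(e⁻) = 3 × 0.02153 = 0.06459 mol
In series, the same 0.06459 mol of electrons flows through the second cell.
Cu²⁺ + 2e⁻ → Cu, so n(Cu) = 0.06459 / 2 = 0.03230 mol
m(Cu) = 0.03230 × 63.55 = 2.05 g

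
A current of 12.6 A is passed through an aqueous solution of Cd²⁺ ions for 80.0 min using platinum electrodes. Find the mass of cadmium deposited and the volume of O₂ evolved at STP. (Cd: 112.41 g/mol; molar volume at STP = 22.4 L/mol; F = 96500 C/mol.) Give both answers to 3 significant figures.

Q = 12.6 × 4800 = 60480 C; n(e⁻) = 60480 / 96500 = 0.6267 mol
Cathode: Cd²⁺ + 2e⁻ → Cd → n(Cd) = 0.6267/2 = 0.3134 mol → 35.2 g
Anode: 2H₂O → O₂ + 4H⁺ + 4e⁻ → n(O₂) = 0.6267/4 = 0.1567 mol → 3.51 L

35.2 g Cd; 3.51 L O₂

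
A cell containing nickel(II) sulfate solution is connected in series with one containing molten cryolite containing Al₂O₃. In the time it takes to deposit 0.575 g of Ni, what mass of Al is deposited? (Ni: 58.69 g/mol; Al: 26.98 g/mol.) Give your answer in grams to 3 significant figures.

0.176 g

n(Ni) = 0.575 / 58.69 = 0.009797 mol
Ni²⁺ + 2e⁻ → Ni, so n(e⁻) = 2 × 0.009797 = 0.01959 mol
Since the cells are in series, n(e⁻) in the Al cell is also 0.01959 mol.
Al³⁺ + 3e⁻ → Al, so n(Al) = 0.01959 / 3 = 0.006530 mol
m(Al) = 0.006530 × 26.98 = 0.176 g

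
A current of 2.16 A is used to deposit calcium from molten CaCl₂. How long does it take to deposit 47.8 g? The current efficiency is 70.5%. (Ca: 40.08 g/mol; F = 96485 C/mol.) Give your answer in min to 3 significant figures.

2520 min

n(Ca) = 47.8 / 40.08 = 1.193 mol
Ca²⁺ + 2e⁻ → Ca, so n(e⁻) = 2 × 1.193 = 2.386 mol
Q = 2.386 × 96485 / 0.705 = 3.265×10^5 C
t = Q / I = 3.265×10^5 / 2.16 = 1.512×10^5 s = 2520 min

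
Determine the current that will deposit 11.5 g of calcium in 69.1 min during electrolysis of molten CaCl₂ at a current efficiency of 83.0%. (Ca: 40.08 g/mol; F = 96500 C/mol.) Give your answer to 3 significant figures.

n(Ca) = 11.5 / 40.08 = 0.2869 mol
Ca²⁺ + 2e⁻ → Ca, so n(e⁻) = 2 × 0.2869 = 0.5738 mol
Q = 0.5738 × 96500 / 0.830 = 66710 C
I = Q / t = 66710 / 4146 s = 16.1 A

16.1 A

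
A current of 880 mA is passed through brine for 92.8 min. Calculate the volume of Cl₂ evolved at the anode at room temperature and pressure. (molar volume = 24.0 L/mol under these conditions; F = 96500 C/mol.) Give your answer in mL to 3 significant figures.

609 mL

Q = 0.880 A × 5568 s = 4900 C
Moles of electrons = 4900 / 96500 = 0.05078 mol
2Cl⁻ → Cl₂ + 2e⁻, so n(Cl₂) = 0.05078 / 2 = 0.02539 mol
V = 0.02539 × 24.0 = 0.6094 L
= 609 mL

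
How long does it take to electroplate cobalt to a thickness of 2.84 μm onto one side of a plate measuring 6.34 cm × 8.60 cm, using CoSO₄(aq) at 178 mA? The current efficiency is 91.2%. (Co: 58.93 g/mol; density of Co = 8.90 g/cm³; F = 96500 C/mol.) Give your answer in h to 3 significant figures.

Plated area = 6.34 × 8.60 = 54.52 cm²
Volume = 54.52 × 2.84×10⁻⁴ cm = 0.01548 cm³
m(Co) = 0.01548 × 8.90 = 0.1378 g
n(Co) = 0.1378 / 58.93 = 0.002338 mol; n(e⁻) = 2 × 0.002338 = 0.004676 mol
Q = 0.004676 × 96500 / 0.912 = 494.8 C
t = 494.8 / 0.178 = 2780 s = 0.772 h

0.772 h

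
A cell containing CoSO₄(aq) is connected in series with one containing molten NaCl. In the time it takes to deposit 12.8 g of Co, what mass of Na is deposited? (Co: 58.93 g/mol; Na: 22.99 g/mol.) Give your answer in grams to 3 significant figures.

n(Co) = 12.8 / 58.93 = 0.2172 mol
Co²⁺ + 2e⁻ → Co, so n(e⁻) = 2 × 0.2172 = 0.4344 mol
The cells are in series, so the same charge (and hence the same n(e⁻) = 0.4344 mol) passes through both.
Na⁺ + e⁻ → Na, so n(Na) = 0.4344 mol
m(Na) = 0.4344 × 22.99 = 9.99 g

9.99 g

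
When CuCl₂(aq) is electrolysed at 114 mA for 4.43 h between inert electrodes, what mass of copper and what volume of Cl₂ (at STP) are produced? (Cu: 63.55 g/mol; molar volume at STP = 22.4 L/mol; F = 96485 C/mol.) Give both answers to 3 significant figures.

Q = 0.114 × 15948 = 1818 C; n(e⁻) = 1818 / 96485 = 0.01884 mol
Cathode: Cu²⁺ + 2e⁻ → Cu → n(Cu) = 0.01884/2 = 0.009420 mol → 0.599 g
Anode: 2Cl⁻ → Cl₂ + 2e⁻ → n(Cl₂) = 0.01884/2 = 0.009420 mol → 0.211 L

0.599 g Cu; 0.211 L Cl₂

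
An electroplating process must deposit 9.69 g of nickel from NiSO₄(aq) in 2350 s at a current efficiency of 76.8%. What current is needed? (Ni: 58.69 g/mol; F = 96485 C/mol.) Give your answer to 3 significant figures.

n(Ni) = 9.69 / 58.69 = 0.1651 mol
Ni²⁺ + 2e⁻ → Ni, so n(e⁻) = 2 × 0.1651 = 0.3302 mol
Q = 0.3302 × 96485 / 0.768 = 41480 C
I = Q / t = 41480 / 2350 s = 17.7 A

17.7 A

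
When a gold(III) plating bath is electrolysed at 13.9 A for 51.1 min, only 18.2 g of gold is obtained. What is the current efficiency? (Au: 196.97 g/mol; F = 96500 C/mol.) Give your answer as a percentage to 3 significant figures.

62.8%

Q = 13.9 × 3066 = 42620 C
n(e⁻) = 42620 / 96500 = 0.4417 mol
Au³⁺ + 3e⁻ → Au, so theoretical n(Au) = 0.1472 mol → 28.99 g
Efficiency = 18.2 / 28.99 = 0.6278 = 62.8%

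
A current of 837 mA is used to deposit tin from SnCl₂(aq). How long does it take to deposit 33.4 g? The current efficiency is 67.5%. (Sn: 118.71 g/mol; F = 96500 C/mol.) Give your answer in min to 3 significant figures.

n(Sn) = 33.4 / 118.71 = 0.2814 mol
Sn²⁺ + 2e⁻ → Sn, so n(e⁻) = 2 × 0.2814 = 0.5628 mol
Q = 0.5628 × 96500 / 0.675 = 80460 C
t = Q / I = 80460 / 0.837 = 96130 s = 1600 min

1600 min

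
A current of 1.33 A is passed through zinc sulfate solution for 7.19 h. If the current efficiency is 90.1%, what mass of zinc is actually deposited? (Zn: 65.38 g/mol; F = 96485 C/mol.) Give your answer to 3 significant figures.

Q = 1.33 × 25884 = 34430 C
n(e⁻) = 34430 / 96485 = 0.3568 mol
Zn²⁺ + 2e⁻ → Zn, so theoretical m(Zn) = 0.1784 × 65.38 = 11.66 g
Actual mass = 90.1% × 11.66 = 10.5 g

10.5 g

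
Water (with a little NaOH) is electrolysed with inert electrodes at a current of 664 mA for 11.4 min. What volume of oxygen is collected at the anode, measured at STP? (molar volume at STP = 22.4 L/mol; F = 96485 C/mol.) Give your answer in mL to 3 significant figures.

26.4 mL

Charge passed = 0.664 × 684 = 454.2 C
Moles of electrons = 454.2 / 96485 = 0.004707 mol
2H₂O → O₂ + 4H⁺ + 4e⁻, so n(O₂) = 0.004707 / 4 = 0.001177 mol
V = 0.001177 × 22.4 = 0.02636 L
= 26.4 mL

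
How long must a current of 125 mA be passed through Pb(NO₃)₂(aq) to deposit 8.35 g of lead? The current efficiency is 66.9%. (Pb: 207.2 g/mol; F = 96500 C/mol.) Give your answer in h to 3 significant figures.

25.8 h

n(Pb) = 8.35 / 207.2 = 0.04030 mol
Pb²⁺ + 2e⁻ → Pb, so n(e⁻) = 2 × 0.04030 = 0.08060 mol
Q = 0.08060 × 96500 / 0.669 = 11630 C
t = Q / I = 11630 / 0.125 = 93040 s = 25.8 h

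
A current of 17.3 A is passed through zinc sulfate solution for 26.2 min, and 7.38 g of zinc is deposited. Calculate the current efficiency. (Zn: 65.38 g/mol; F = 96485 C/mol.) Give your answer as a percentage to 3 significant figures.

Q = 17.3 × 1572 = 27200 C
n(e⁻) = 27200 / 96485 = 0.2819 mol
Zn²⁺ + 2e⁻ → Zn, so theoretical n(Zn) = 0.1410 mol → 9.219 g
Efficiency = 7.38 / 9.219 = 0.8005 = 80.1%

80.1%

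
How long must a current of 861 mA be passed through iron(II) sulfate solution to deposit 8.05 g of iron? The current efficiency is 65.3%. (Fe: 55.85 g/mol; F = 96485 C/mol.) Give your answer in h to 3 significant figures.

n(Fe) = 8.05 / 55.85 = 0.1441 mol
Fe²⁺ + 2e⁻ → Fe, so n(e⁻) = 2 × 0.1441 = 0.2882 mol
Q = 0.2882 × 96485 / 0.653 = 42580 C
t = Q / I = 42580 / 0.861 = 49450 s = 13.7 h

13.7 h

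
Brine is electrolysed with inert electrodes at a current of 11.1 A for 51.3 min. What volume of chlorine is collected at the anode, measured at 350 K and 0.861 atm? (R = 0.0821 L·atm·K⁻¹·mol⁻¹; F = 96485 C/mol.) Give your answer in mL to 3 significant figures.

Q = It = 11.1 × 3078 = 34170 C
Moles of electrons = 34170 / 96485 = 0.3541 mol
2Cl⁻ → Cl₂ + 2e⁻, so n(Cl₂) = 0.3541 / 2 = 0.1771 mol
V = nRT/P = 0.1771 × 0.0821 × 350 / 0.861 = 5.911 L
= 5910 mL

5910 mL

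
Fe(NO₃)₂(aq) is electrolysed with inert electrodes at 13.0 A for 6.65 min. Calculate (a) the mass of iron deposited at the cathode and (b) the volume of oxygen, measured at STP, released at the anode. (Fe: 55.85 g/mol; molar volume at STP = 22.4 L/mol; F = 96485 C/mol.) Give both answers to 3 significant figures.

1.50 g Fe; 0.301 L O₂

Q = 13.0 × 399 = 5187 C; n(e⁻) = 5187 / 96485 = 0.05376 mol
Cathode: Fe²⁺ + 2e⁻ → Fe → n(Fe) = 0.05376/2 = 0.02688 mol → 1.50 g
Anode: 2H₂O → O₂ + 4H⁺ + 4e⁻ → n(O₂) = 0.05376/4 = 0.01344 mol → 0.301 L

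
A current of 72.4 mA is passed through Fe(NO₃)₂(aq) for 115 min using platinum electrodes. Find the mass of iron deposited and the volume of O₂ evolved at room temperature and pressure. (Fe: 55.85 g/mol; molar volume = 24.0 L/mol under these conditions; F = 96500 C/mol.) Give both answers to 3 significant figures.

0.145 g Fe; 0.0311 L O₂

Q = 0.0724 × 6900 = 499.6 C; n(e⁻) = 499.6 / 96500 = 0.005177 mol
Cathode: Fe²⁺ + 2e⁻ → Fe → n(Fe) = 0.005177/2 = 0.002589 mol → 0.145 g
Anode: 2H₂O → O₂ + 4H⁺ + 4e⁻ → n(O₂) = 0.005177/4 = 0.001294 mol → 0.0311 L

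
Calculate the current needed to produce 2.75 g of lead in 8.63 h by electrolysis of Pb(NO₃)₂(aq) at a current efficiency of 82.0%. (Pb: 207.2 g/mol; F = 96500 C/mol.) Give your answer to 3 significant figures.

0.101 A

n(Pb) = 2.75 / 207.2 = 0.01327 mol
Pb²⁺ + 2e⁻ → Pb, so n(e⁻) = 2 × 0.01327 = 0.02654 mol
Q = 0.02654 × 96500 / 0.820 = 3123 C
I = Q / t = 3123 / 31068 s = 0.101 A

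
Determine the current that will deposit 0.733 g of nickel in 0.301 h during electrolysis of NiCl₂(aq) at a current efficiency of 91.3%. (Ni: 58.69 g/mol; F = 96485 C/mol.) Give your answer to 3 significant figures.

n(Ni) = 0.733 / 58.69 = 0.01249 mol
Ni²⁺ + 2e⁻ → Ni, so n(e⁻) = 2 × 0.01249 = 0.02498 mol
Q = 0.02498 × 96485 / 0.913 = 2640 C
I = Q / t = 2640 / 1083.6 s = 2.44 A

2.44 A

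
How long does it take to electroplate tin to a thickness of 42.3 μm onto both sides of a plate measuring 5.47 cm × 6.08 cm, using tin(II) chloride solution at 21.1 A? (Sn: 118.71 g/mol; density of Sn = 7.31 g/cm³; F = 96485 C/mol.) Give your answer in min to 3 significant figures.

2.64 min

Plated area = 2 × 5.47 × 6.08 = 66.52 cm²
Volume = 66.52 × 42.3×10⁻⁴ cm = 0.2814 cm³
m(Sn) = 0.2814 × 7.31 = 2.057 g
n(Sn) = 2.057 / 118.71 = 0.01733 mol; n(e⁻) = 2 × 0.01733 = 0.03466 mol
Q = 0.03466 × 96485 = 3344 C
t = 3344 / 21.1 = 158.5 s = 2.64 min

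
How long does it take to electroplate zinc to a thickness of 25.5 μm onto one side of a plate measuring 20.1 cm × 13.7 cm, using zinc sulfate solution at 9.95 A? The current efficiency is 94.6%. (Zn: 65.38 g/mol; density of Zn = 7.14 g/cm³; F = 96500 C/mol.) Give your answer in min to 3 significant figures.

26.2 min

Plated area = 20.1 × 13.7 = 275.4 cm²
Volume = 275.4 × 25.5×10⁻⁴ cm = 0.7023 cm³
m(Zn) = 0.7023 × 7.14 = 5.014 g
n(Zn) = 5.014 / 65.38 = 0.07669 mol; n(e⁻) = 2 × 0.07669 = 0.1534 mol
Q = 0.1534 × 96500 / 0.946 = 15650 C
t = 15650 / 9.95 = 1573 s = 26.2 min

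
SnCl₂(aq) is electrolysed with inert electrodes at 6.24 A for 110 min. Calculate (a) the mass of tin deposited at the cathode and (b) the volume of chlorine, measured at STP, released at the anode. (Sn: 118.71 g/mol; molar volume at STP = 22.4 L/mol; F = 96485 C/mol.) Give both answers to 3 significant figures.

25.3 g Sn; 4.78 L Cl₂

Q = 6.24 × 6600 = 41180 C; n(e⁻) = 41180 / 96485 = 0.4268 mol
Cathode: Sn²⁺ + 2e⁻ → Sn → n(Sn) = 0.4268/2 = 0.2134 mol → 25.3 g
Anode: 2Cl⁻ → Cl₂ + 2e⁻ → n(Cl₂) = 0.4268/2 = 0.2134 mol → 4.78 L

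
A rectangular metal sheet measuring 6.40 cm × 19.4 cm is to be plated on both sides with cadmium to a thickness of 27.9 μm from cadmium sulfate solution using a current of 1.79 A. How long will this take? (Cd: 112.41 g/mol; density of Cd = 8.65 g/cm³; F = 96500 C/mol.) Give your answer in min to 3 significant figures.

95.8 min

Plated area = 2 × 6.40 × 19.4 = 248.3 cm²
Volume = 248.3 × 27.9×10⁻⁴ cm = 0.6928 cm³
m(Cd) = 0.6928 × 8.65 = 5.993 g
n(Cd) = 5.993 / 112.41 = 0.05331 mol; n(e⁻) = 2 × 0.05331 = 0.1066 mol
Q = 0.1066 × 96500 = 10290 C
t = 10290 / 1.79 = 5749 s = 95.8 min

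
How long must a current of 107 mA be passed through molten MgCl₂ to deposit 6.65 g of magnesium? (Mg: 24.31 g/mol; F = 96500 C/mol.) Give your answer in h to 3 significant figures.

137 h

n(Mg) = 6.65 / 24.31 = 0.2735 mol
Mg²⁺ + 2e⁻ → Mg, so n(e⁻) = 2 × 0.2735 = 0.5470 mol
Q = 0.5470 × 96500 = 52790 C
t = Q / I = 52790 / 0.107 = 4.934×10^5 s = 137 h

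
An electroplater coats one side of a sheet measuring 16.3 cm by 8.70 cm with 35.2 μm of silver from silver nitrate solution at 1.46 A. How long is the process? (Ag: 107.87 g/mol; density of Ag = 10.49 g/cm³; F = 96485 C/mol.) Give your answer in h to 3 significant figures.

Plated area = 16.3 × 8.70 = 141.8 cm²
Volume = 141.8 × 35.2×10⁻⁴ cm = 0.4991 cm³
m(Ag) = 0.4991 × 10.49 = 5.236 g
n(Ag) = 5.236 / 107.87 = 0.04854 mol; n(e⁻) = 0.04854 mol
Q = 0.04854 × 96485 = 4683 C
t = 4683 / 1.46 = 3208 s = 0.891 h

0.891 h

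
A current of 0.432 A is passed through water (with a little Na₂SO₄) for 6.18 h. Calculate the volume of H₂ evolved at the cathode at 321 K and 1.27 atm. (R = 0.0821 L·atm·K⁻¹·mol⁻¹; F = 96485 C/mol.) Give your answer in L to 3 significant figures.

1.03 L

Q = It = 0.432 × 22248 = 9611 C
n(e⁻) = Q/F = 9611/96485 = 0.09961 mol
2H⁺ + 2e⁻ → H₂, so n(H₂) = 0.09961 / 2 = 0.04981 mol
V = nRT/P = 0.04981 × 0.0821 × 321 / 1.27 = 1.034 L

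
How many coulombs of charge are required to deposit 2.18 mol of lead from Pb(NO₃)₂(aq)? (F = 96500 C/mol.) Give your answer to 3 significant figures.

4.21×10^5 C

Pb²⁺ + 2e⁻ → Pb, so n(e⁻) = 2 × 2.18 = 4.360 mol
Q = 4.360 × 96500 = 4.207×10^5 C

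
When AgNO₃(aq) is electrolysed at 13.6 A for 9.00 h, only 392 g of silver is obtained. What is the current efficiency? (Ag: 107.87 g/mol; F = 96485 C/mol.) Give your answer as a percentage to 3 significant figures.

Q = 13.6 × 32400 = 4.406×10^5 C
n(e⁻) = 4.406×10^5 / 96485 = 4.567 mol
Ag⁺ + e⁻ → Ag, so theoretical n(Ag) = 4.567 mol → 492.6 g
Efficiency = 392 / 492.6 = 0.7958 = 79.6%

79.6%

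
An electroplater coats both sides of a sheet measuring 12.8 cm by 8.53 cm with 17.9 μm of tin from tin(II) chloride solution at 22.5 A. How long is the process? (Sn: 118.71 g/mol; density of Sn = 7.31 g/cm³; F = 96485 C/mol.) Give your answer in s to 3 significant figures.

206 s

Plated area = 2 × 12.8 × 8.53 = 218.4 cm²
Volume = 218.4 × 17.9×10⁻⁴ cm = 0.3909 cm³
m(Sn) = 0.3909 × 7.31 = 2.857 g
n(Sn) = 2.857 / 118.71 = 0.02407 mol; n(e⁻) = 2 × 0.02407 = 0.04814 mol
Q = 0.04814 × 96485 = 4645 C
t = 4645 / 22.5 = 206.4 s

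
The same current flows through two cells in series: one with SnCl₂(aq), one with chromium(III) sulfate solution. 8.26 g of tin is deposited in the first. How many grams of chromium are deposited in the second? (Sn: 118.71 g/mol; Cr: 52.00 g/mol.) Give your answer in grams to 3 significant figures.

2.41 g

n(Sn) = 8.26 / 118.71 = 0.06958 mol
Sn²⁺ + 2e⁻ → Sn, so n(e⁻) = 2 × 0.06958 = 0.1392 mol
In series, the same 0.1392 mol of electrons flows through the second cell.
Cr³⁺ + 3e⁻ → Cr, so n(Cr) = 0.1392 / 3 = 0.04640 mol
m(Cr) = 0.04640 × 52.00 = 2.41 g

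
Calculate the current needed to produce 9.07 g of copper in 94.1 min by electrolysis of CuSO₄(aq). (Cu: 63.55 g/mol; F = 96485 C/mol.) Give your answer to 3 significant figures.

4.88 A

n(Cu) = 9.07 / 63.55 = 0.1427 mol
Cu²⁺ + 2e⁻ → Cu, so n(e⁻) = 2 × 0.1427 = 0.2854 mol
Q = 0.2854 × 96485 = 27540 C
I = Q / t = 27540 / 5646 s = 4.88 A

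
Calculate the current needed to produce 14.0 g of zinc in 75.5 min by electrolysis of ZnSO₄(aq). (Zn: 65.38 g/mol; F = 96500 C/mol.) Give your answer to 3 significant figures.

n(Zn) = 14.0 / 65.38 = 0.2141 mol
Zn²⁺ + 2e⁻ → Zn, so n(e⁻) = 2 × 0.2141 = 0.4282 mol
Q = 0.4282 × 96500 = 41320 C
I = Q / t = 41320 / 4530 s = 9.12 A

9.12 A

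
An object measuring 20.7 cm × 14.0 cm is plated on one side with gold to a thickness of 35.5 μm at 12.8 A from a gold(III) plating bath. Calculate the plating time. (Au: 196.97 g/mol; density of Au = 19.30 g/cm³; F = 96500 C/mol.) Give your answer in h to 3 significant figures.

Plated area = 20.7 × 14.0 = 289.8 cm²
Volume = 289.8 × 35.5×10⁻⁴ cm = 1.029 cm³
m(Au) = 1.029 × 19.30 = 19.86 g
n(Au) = 19.86 / 196.97 = 0.1008 mol; n(e⁻) = 3 × 0.1008 = 0.3024 mol
Q = 0.3024 × 96500 = 29180 C
t = 29180 / 12.8 = 2280 s = 0.633 h

0.633 h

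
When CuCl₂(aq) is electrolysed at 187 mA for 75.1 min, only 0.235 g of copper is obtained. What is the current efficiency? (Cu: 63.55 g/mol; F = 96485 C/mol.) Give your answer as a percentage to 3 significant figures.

84.7%

Q = 0.187 × 4506 = 842.6 C
n(e⁻) = 842.6 / 96485 = 0.008733 mol
Cu²⁺ + 2e⁻ → Cu, so theoretical n(Cu) = 0.004367 mol → 0.2775 g
Efficiency = 0.235 / 0.2775 = 0.8468 = 84.7%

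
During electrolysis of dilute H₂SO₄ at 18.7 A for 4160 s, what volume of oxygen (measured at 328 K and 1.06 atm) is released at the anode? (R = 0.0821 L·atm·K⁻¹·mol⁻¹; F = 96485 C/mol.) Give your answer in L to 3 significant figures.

Q = It = 18.7 × 4160 = 77790 C
n(e⁻) = Q/F = 77790/96485 = 0.8062 mol
2H₂O → O₂ + 4H⁺ + 4e⁻, so n(O₂) = 0.8062 / 4 = 0.2016 mol
V = nRT/P = 0.2016 × 0.0821 × 328 / 1.06 = 5.122 L

5.12 L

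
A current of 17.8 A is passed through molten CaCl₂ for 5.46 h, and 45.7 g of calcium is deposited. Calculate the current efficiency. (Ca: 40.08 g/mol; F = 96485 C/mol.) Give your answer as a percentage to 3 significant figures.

Q = 17.8 × 19656 = 3.499×10^5 C
n(e⁻) = 3.499×10^5 / 96485 = 3.626 mol
Ca²⁺ + 2e⁻ → Ca, so theoretical n(Ca) = 1.813 mol → 72.67 g
Efficiency = 45.7 / 72.67 = 0.6289 = 62.9%

62.9%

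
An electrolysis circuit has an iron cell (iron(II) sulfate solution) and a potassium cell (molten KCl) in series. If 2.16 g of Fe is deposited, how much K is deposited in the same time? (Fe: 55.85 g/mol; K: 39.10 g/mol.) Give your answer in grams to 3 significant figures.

3.02 g

n(Fe) = 2.16 / 55.85 = 0.03868 mol
Fe²⁺ + 2e⁻ → Fe, so n(e⁻) = 2 × 0.03868 = 0.07736 mol
In series, the same 0.07736 mol of electrons flows through the second cell.
K⁺ + e⁻ → K, so n(K) = 0.07736 mol
m(K) = 0.07736 × 39.10 = 3.02 g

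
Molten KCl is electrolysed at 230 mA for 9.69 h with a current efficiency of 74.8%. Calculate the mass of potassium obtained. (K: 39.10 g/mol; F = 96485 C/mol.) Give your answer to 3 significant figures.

2.43 g

Q = 0.230 × 34884 = 8023 C
n(e⁻) = 8023 / 96485 = 0.08315 mol
K⁺ + e⁻ → K, so theoretical m(K) = 0.08315 × 39.10 = 3.251 g
Actual mass = 74.8% × 3.251 = 2.43 g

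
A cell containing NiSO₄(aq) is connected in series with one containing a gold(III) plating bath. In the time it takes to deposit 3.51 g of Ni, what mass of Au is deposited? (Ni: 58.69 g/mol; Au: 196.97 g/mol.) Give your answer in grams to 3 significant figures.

n(Ni) = 3.51 / 58.69 = 0.05981 mol
Ni²⁺ + 2e⁻ → Ni, so n(e⁻) = 2 × 0.05981 = 0.1196 mol
The cells are in series, so the same charge (and hence the same n(e⁻) = 0.1196 mol) passes through both.
Au³⁺ + 3e⁻ → Au, so n(Au) = 0.1196 / 3 = 0.03987 mol
m(Au) = 0.03987 × 196.97 = 7.85 g

7.85 g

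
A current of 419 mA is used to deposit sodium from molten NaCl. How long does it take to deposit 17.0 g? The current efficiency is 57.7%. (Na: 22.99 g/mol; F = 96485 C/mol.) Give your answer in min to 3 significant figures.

4920 min

n(Na) = 17.0 / 22.99 = 0.7395 mol
Na⁺ + e⁻ → Na, so n(e⁻) = 0.7395 mol
Q = 0.7395 × 96485 / 0.577 = 1.237×10^5 C
t = Q / I = 1.237×10^5 / 0.419 = 2.952×10^5 s = 4920 min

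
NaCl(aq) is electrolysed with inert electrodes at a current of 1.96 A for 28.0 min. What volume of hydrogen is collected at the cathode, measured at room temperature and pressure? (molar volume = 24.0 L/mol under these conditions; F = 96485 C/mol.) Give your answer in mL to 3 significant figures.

410 mL

Q = It = 1.96 × 1680 = 3293 C
Moles of electrons = 3293 / 96485 = 0.03413 mol
2H⁺ + 2e⁻ → H₂, so n(H₂) = 0.03413 / 2 = 0.01707 mol
V = 0.01707 × 24.0 = 0.4097 L
= 410 mL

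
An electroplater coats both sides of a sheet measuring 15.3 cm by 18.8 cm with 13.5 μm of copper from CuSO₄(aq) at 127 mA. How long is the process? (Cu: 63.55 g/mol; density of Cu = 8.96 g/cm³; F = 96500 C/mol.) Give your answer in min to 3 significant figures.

2770 min

Plated area = 2 × 15.3 × 18.8 = 575.3 cm²
Volume = 575.3 × 13.5×10⁻⁴ cm = 0.7767 cm³
m(Cu) = 0.7767 × 8.96 = 6.959 g
n(Cu) = 6.959 / 63.55 = 0.1095 mol; n(e⁻) = 2 × 0.1095 = 0.2190 mol
Q = 0.2190 × 96500 = 21130 C
t = 21130 / 0.127 = 1.664×10^5 s = 2770 min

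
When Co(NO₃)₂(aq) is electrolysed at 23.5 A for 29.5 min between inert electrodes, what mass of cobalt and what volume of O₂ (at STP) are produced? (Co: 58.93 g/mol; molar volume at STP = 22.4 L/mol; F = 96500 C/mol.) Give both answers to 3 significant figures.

Q = 23.5 × 1770 = 41600 C; n(e⁻) = 41600 / 96500 = 0.4311 mol
Cathode: Co²⁺ + 2e⁻ → Co → n(Co) = 0.4311/2 = 0.2156 mol → 12.7 g
Anode: 2H₂O → O₂ + 4H⁺ + 4e⁻ → n(O₂) = 0.4311/4 = 0.1078 mol → 2.41 L

12.7 g Co; 2.41 L O₂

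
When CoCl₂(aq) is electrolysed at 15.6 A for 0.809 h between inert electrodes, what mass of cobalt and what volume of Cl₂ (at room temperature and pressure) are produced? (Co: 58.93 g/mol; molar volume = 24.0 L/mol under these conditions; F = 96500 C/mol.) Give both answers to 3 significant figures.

Q = 15.6 × 2912.4 = 45430 C; n(e⁻) = 45430 / 96500 = 0.4708 mol
Cathode: Co²⁺ + 2e⁻ → Co → n(Co) = 0.4708/2 = 0.2354 mol → 13.9 g
Anode: 2Cl⁻ → Cl₂ + 2e⁻ → n(Cl₂) = 0.4708/2 = 0.2354 mol → 5.65 L

13.9 g Co; 5.65 L Cl₂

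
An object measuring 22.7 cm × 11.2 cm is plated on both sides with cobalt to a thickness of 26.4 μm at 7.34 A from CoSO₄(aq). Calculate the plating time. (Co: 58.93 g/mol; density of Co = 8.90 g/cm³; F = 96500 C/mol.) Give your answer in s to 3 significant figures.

5330 s

Plated area = 2 × 22.7 × 11.2 = 508.5 cm²
Volume = 508.5 × 26.4×10⁻⁴ cm = 1.342 cm³
m(Co) = 1.342 × 8.90 = 11.94 g
n(Co) = 11.94 / 58.93 = 0.2026 mol; n(e⁻) = 2 × 0.2026 = 0.4052 mol
Q = 0.4052 × 96500 = 39100 C
t = 39100 / 7.34 = 5327 s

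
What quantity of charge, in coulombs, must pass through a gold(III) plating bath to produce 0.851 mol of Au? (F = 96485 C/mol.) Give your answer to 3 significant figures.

2.46×10^5 C

Au³⁺ + 3e⁻ → Au, so n(e⁻) = 3 × 0.851 = 2.553 mol
Q = 2.553 × 96485 = 2.463×10^5 C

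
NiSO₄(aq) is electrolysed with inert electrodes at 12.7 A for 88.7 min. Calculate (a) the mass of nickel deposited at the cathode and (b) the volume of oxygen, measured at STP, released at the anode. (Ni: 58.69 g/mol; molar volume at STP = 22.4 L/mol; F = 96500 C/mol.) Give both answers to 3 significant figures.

Q = 12.7 × 5322 = 67590 C; n(e⁻) = 67590 / 96500 = 0.7004 mol
Cathode: Ni²⁺ + 2e⁻ → Ni → n(Ni) = 0.7004/2 = 0.3502 mol → 20.6 g
Anode: 2H₂O → O₂ + 4H⁺ + 4e⁻ → n(O₂) = 0.7004/4 = 0.1751 mol → 3.92 L

20.6 g Ni; 3.92 L O₂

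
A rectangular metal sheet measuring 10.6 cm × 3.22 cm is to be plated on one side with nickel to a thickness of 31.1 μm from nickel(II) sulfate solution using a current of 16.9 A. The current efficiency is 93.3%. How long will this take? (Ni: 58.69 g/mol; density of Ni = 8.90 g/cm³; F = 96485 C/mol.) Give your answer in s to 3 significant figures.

Plated area = 10.6 × 3.22 = 34.13 cm²
Volume = 34.13 × 31.1×10⁻⁴ cm = 0.1061 cm³
m(Ni) = 0.1061 × 8.90 = 0.9443 g
n(Ni) = 0.9443 / 58.69 = 0.01609 mol; n(e⁻) = 2 × 0.01609 = 0.03218 mol
Q = 0.03218 × 96485 / 0.933 = 3328 C
t = 3328 / 16.9 = 196.9 s

197 s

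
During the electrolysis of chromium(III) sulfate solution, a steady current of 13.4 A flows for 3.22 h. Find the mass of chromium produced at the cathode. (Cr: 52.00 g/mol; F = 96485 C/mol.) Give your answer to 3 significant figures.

Q = 13.4 A × 11592 s = 1.553×10^5 C
Moles of electrons = 1.553×10^5 / 96485 = 1.610 mol
Cr³⁺ + 3e⁻ → Cr, so n(Cr) = 1.610 / 3 = 0.5367 mol
m = 0.5367 × 52.00 = 27.9 g

27.9 g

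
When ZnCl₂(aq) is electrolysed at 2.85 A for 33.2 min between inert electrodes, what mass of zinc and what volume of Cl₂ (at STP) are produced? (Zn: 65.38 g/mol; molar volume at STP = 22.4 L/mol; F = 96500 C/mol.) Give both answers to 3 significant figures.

Q = 2.85 × 1992 = 5677 C; n(e⁻) = 5677 / 96500 = 0.05883 mol
Cathode: Zn²⁺ + 2e⁻ → Zn → n(Zn) = 0.05883/2 = 0.02942 mol → 1.92 g
Anode: 2Cl⁻ → Cl₂ + 2e⁻ → n(Cl₂) = 0.05883/2 = 0.02942 mol → 0.659 L

1.92 g Zn; 0.659 L Cl₂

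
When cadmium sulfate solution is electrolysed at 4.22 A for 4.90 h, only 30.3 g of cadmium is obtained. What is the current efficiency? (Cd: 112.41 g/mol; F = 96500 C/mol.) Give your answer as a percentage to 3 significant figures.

Q = 4.22 × 17640 = 74440 C
n(e⁻) = 74440 / 96500 = 0.7714 mol
Cd²⁺ + 2e⁻ → Cd, so theoretical n(Cd) = 0.3857 mol → 43.36 g
Efficiency = 30.3 / 43.36 = 0.6988 = 69.9%

69.9%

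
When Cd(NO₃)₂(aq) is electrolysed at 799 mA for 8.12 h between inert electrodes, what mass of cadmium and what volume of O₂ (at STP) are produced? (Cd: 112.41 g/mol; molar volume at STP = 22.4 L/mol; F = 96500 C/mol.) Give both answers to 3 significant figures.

13.6 g Cd; 1.36 L O₂

Q = 0.799 × 29232 = 23360 C; n(e⁻) = 23360 / 96500 = 0.2421 mol
Cathode: Cd²⁺ + 2e⁻ → Cd → n(Cd) = 0.2421/2 = 0.1211 mol → 13.6 g
Anode: 2H₂O → O₂ + 4H⁺ + 4e⁻ → n(O₂) = 0.2421/4 = 0.06053 mol → 1.36 L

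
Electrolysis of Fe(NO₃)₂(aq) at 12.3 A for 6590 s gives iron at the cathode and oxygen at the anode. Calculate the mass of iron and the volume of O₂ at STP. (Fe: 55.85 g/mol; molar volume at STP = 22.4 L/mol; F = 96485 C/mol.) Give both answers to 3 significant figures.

Q = 12.3 × 6590 = 81060 C; n(e⁻) = 81060 / 96485 = 0.8401 mol
Cathode: Fe²⁺ + 2e⁻ → Fe → n(Fe) = 0.8401/2 = 0.4201 mol → 23.5 g
Anode: 2H₂O → O₂ + 4H⁺ + 4e⁻ → n(O₂) = 0.8401/4 = 0.2100 mol → 4.70 L

23.5 g Fe; 4.70 L O₂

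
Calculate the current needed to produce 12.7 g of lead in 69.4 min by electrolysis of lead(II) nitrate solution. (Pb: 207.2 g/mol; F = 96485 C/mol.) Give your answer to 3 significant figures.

2.84 A

n(Pb) = 12.7 / 207.2 = 0.06129 mol
Pb²⁺ + 2e⁻ → Pb, so n(e⁻) = 2 × 0.06129 = 0.1226 mol
Q = 0.1226 × 96485 = 11830 C
I = Q / t = 11830 / 4164 s = 2.84 A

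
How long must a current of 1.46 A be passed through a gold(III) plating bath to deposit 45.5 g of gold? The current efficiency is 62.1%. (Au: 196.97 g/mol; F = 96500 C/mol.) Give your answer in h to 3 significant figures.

n(Au) = 45.5 / 196.97 = 0.2310 mol
Au³⁺ + 3e⁻ → Au, so n(e⁻) = 3 × 0.2310 = 0.6930 mol
Q = 0.6930 × 96500 / 0.621 = 1.077×10^5 C
t = Q / I = 1.077×10^5 / 1.46 = 73770 s = 20.5 h

20.5 h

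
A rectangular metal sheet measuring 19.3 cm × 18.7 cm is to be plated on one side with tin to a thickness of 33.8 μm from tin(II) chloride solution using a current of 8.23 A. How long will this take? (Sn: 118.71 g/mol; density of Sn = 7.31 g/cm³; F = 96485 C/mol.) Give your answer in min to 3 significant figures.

Plated area = 19.3 × 18.7 = 360.9 cm²
Volume = 360.9 × 33.8×10⁻⁴ cm = 1.220 cm³
m(Sn) = 1.220 × 7.31 = 8.918 g
n(Sn) = 8.918 / 118.71 = 0.07512 mol; n(e⁻) = 2 × 0.07512 = 0.1502 mol
Q = 0.1502 × 96485 = 14490 C
t = 14490 / 8.23 = 1761 s = 29.4 min

29.4 min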